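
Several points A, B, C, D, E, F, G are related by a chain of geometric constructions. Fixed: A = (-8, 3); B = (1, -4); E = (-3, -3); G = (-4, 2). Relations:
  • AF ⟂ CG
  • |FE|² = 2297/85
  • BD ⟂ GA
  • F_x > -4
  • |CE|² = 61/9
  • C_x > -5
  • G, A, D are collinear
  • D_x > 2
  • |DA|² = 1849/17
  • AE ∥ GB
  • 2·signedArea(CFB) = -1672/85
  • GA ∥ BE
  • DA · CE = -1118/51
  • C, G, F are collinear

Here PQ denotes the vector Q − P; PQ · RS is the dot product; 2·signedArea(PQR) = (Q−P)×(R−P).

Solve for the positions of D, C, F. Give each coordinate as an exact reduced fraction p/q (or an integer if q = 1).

1. D_x = 36/17  [G, A, D are collinear ∩ BD ⟂ GA]
2. D_y = 8/17  [G, A, D are collinear ∩ BD ⟂ GA]
   → D = (36/17, 8/17)
3. C_x = -14/3  [line 172/17·x + -43/17·y + 2279/51 = 0 ∩ |CE|² = 61/9]
4. C_y = -1  [line 172/17·x + -43/17·y + 2279/51 = 0 ∩ |CE|² = 61/9]
   → C = (-14/3, -1)
5. F_x = -338/85  [2·signedArea(CFB) = -1672/85 ∩ C, G, F are collinear]
6. F_y = 179/85  [2·signedArea(CFB) = -1672/85 ∩ C, G, F are collinear]
   → F = (-338/85, 179/85)

C = (-14/3, -1)
D = (36/17, 8/17)
F = (-338/85, 179/85)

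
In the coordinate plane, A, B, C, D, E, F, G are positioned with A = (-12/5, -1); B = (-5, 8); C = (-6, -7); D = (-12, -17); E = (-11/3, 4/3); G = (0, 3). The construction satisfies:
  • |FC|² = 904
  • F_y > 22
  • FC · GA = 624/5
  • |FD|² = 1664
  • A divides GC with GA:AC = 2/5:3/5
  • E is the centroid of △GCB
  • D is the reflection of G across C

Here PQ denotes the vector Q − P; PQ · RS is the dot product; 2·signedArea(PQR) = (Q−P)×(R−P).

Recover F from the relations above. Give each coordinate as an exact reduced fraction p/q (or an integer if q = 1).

1. F_x = -4  [line 12/5·x + 4·y + -412/5 = 0 ∩ |FC|² = 904]
2. F_y = 23  [line 12/5·x + 4·y + -412/5 = 0 ∩ |FC|² = 904]
   → F = (-4, 23)

F = (-4, 23)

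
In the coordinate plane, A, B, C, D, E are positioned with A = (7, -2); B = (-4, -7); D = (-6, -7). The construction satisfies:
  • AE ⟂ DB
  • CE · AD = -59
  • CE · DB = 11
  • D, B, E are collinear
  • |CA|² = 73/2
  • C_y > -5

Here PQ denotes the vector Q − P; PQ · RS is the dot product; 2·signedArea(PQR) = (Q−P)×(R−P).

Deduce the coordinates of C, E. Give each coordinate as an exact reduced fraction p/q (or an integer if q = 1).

C = (3/2, -9/2)
E = (7, -7)

1. E_x = 7  [D, B, E are collinear ∩ AE ⟂ DB]
2. E_y = -7  [D, B, E are collinear ∩ AE ⟂ DB]
   → E = (7, -7)
3. C_x = 3/2  [CE · AD = -59 ∩ CE · DB = 11]
4. C_y = -9/2  [CE · AD = -59 ∩ CE · DB = 11]
   → C = (3/2, -9/2)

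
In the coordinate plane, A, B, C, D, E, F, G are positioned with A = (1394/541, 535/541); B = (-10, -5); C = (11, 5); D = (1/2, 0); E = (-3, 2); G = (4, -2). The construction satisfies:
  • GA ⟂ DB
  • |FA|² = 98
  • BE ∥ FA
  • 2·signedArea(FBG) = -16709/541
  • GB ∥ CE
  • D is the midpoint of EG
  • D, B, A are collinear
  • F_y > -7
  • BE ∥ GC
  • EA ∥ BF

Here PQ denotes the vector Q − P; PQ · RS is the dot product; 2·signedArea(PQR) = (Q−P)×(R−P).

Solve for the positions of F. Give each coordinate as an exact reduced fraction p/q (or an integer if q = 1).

1. F_x = -2393/541  [BE ∥ FA ∩ EA ∥ BF]
2. F_y = -3252/541  [BE ∥ FA ∩ EA ∥ BF]
   → F = (-2393/541, -3252/541)

F = (-2393/541, -3252/541)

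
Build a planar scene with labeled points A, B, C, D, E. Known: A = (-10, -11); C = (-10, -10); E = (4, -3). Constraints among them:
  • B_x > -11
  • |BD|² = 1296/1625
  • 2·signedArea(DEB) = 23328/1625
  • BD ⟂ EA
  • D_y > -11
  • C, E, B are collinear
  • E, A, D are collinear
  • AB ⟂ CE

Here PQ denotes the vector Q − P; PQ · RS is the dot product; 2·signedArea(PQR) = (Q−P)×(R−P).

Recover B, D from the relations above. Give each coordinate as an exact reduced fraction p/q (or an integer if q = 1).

1. B_x = -52/5  [C, E, B are collinear ∩ AB ⟂ CE]
2. B_y = -51/5  [C, E, B are collinear ∩ AB ⟂ CE]
   → B = (-52/5, -51/5)
3. D_x = -3236/325  [E, A, D are collinear ∩ BD ⟂ EA]
4. D_y = -3567/325  [E, A, D are collinear ∩ BD ⟂ EA]
   → D = (-3236/325, -3567/325)

B = (-52/5, -51/5)
D = (-3236/325, -3567/325)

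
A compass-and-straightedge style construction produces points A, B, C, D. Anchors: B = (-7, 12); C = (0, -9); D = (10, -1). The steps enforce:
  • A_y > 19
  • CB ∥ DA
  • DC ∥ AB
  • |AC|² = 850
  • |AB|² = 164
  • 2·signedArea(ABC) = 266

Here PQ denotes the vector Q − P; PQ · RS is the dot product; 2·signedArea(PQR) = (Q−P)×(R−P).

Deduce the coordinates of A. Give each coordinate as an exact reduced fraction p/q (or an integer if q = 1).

1. A_x = 3  [DC ∥ AB ∩ CB ∥ DA]
2. A_y = 20  [DC ∥ AB ∩ CB ∥ DA]
   → A = (3, 20)

A = (3, 20)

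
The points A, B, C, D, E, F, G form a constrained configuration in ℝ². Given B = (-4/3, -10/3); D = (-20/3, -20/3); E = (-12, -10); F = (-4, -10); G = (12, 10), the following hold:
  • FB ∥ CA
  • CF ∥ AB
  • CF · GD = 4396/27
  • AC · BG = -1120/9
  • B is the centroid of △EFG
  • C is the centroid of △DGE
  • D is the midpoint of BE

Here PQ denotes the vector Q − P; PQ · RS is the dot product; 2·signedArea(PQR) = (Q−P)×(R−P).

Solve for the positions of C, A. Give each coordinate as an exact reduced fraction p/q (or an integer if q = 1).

A = (4/9, 40/9)
C = (-20/9, -20/9)

1. C_x = -20/9  [C is the centroid of △DGE]
2. C_y = -20/9  [C is the centroid of △DGE]
   → C = (-20/9, -20/9)
3. A_x = 4/9  [CF ∥ AB ∩ FB ∥ CA]
4. A_y = 40/9  [CF ∥ AB ∩ FB ∥ CA]
   → A = (4/9, 40/9)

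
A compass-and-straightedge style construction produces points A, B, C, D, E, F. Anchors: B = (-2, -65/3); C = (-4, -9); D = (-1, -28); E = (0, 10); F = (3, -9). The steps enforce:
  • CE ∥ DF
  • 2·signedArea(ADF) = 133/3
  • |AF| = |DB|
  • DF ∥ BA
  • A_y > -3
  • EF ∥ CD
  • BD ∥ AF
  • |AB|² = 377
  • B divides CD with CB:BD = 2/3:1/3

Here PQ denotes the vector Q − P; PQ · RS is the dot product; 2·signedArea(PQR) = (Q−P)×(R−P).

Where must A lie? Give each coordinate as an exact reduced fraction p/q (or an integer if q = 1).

A = (2, -8/3)

1. A_x = 2  [BD ∥ AF ∩ DF ∥ BA]
2. A_y = -8/3  [BD ∥ AF ∩ DF ∥ BA]
   → A = (2, -8/3)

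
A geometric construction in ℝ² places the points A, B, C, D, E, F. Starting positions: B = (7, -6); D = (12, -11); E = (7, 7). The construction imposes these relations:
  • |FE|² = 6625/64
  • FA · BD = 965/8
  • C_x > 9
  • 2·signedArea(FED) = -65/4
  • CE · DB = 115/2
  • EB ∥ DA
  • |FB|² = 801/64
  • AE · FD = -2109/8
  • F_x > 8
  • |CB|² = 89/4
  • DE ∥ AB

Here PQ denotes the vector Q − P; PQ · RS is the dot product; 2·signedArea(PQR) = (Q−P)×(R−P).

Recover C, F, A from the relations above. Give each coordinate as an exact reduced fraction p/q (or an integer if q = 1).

A = (12, -24)
C = (19/2, -2)
F = (71/8, -3)

1. C_x = 19/2  [line 5·x + -5·y + -115/2 = 0 ∩ |CB|² = 89/4]
2. C_y = -2  [line 5·x + -5·y + -115/2 = 0 ∩ |CB|² = 89/4]
   → C = (19/2, -2)
3. F_x = 71/8  [line 18·x + 5·y + -579/4 = 0 ∩ |FE|² = 6625/64]
4. F_y = -3  [line 18·x + 5·y + -579/4 = 0 ∩ |FE|² = 6625/64]
   → F = (71/8, -3)
5. A_x = 12  [DE ∥ AB ∩ EB ∥ DA]
6. A_y = -24  [DE ∥ AB ∩ EB ∥ DA]
   → A = (12, -24)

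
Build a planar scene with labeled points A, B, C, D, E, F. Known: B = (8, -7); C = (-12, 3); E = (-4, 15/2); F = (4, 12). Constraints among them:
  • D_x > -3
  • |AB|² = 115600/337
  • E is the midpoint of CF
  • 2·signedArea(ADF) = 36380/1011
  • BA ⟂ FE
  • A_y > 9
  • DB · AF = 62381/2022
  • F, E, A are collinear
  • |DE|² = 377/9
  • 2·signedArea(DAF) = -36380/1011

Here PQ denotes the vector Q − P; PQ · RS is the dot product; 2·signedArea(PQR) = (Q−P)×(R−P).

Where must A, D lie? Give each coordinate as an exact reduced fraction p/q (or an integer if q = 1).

1. A_x = -364/337  [F, E, A are collinear ∩ BA ⟂ FE]
2. A_y = 3081/337  [F, E, A are collinear ∩ BA ⟂ FE]
   → A = (-364/337, 3081/337)
3. D_x = -8/3  [2·signedArea(DAF) = -36380/1011 ∩ DB · AF = 62381/2022]
4. D_y = 7/6  [2·signedArea(DAF) = -36380/1011 ∩ DB · AF = 62381/2022]
   → D = (-8/3, 7/6)

A = (-364/337, 3081/337)
D = (-8/3, 7/6)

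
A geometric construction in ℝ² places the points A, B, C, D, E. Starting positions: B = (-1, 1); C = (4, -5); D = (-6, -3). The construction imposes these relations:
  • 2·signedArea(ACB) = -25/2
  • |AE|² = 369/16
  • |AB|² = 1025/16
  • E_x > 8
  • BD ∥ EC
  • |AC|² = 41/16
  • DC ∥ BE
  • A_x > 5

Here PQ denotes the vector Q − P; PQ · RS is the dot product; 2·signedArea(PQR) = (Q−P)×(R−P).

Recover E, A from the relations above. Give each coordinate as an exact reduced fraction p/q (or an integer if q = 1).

A = (21/4, -4)
E = (9, -1)

1. E_x = 9  [BD ∥ EC ∩ DC ∥ BE]
2. E_y = -1  [BD ∥ EC ∩ DC ∥ BE]
   → E = (9, -1)
3. A_x = 21/4  [line -6·x + -5·y + 23/2 = 0 ∩ |AB|² = 1025/16]
4. A_y = -4  [line -6·x + -5·y + 23/2 = 0 ∩ |AB|² = 1025/16]
   → A = (21/4, -4)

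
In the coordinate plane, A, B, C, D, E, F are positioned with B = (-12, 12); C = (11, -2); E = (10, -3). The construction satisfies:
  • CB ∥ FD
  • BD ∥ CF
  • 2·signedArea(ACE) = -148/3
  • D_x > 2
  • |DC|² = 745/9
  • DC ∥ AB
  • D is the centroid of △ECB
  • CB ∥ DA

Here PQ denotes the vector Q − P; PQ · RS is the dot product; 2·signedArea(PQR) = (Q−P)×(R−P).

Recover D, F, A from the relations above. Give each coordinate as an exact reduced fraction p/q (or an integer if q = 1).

A = (-20, 49/3)
D = (3, 7/3)
F = (26, -35/3)

1. D_x = 3  [D is the centroid of △ECB]
2. D_y = 7/3  [D is the centroid of △ECB]
   → D = (3, 7/3)
3. F_x = 26  [CB ∥ FD ∩ BD ∥ CF]
4. F_y = -35/3  [CB ∥ FD ∩ BD ∥ CF]
   → F = (26, -35/3)
5. A_x = -20  [DC ∥ AB ∩ CB ∥ DA]
6. A_y = 49/3  [DC ∥ AB ∩ CB ∥ DA]
   → A = (-20, 49/3)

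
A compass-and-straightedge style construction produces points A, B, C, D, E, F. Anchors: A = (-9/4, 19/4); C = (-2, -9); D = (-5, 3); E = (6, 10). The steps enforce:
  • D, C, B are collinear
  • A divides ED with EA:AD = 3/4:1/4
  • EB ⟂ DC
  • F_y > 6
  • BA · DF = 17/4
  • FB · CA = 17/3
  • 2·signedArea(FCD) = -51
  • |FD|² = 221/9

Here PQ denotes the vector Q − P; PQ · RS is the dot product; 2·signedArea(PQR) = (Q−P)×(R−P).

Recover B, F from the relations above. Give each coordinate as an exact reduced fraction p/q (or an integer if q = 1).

B = (-6, 7)
F = (-5/3, 20/3)

1. B_x = -6  [D, C, B are collinear ∩ EB ⟂ DC]
2. B_y = 7  [D, C, B are collinear ∩ EB ⟂ DC]
   → B = (-6, 7)
3. F_x = -5/3  [FB · CA = 17/3 ∩ 2·signedArea(FCD) = -51]
4. F_y = 20/3  [FB · CA = 17/3 ∩ 2·signedArea(FCD) = -51]
   → F = (-5/3, 20/3)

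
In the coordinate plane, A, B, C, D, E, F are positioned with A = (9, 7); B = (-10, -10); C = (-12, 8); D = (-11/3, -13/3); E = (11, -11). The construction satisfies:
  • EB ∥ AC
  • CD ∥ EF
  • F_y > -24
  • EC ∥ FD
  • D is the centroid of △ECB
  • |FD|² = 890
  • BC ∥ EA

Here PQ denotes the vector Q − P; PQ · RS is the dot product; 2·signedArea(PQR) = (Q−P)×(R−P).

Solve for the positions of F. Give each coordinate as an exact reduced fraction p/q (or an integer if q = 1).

1. F_x = 58/3  [EC ∥ FD ∩ CD ∥ EF]
2. F_y = -70/3  [EC ∥ FD ∩ CD ∥ EF]
   → F = (58/3, -70/3)

F = (58/3, -70/3)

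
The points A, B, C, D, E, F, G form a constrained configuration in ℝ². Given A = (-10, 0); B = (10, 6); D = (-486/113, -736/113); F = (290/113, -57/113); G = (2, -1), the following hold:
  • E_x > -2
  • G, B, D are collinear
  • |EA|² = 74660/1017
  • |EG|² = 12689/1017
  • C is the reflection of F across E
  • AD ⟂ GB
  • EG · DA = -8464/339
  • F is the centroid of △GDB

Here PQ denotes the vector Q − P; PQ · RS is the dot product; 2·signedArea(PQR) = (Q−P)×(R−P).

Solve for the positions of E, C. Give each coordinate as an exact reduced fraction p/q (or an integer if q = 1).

1. E_x = -162/113  [line 644/113·x + -736/113·y + 2392/339 = 0 ∩ |EA|² = 74660/1017]
2. E_y = -58/339  [line 644/113·x + -736/113·y + 2392/339 = 0 ∩ |EA|² = 74660/1017]
   → E = (-162/113, -58/339)
3. C_x = -614/113  [C is the reflection of F across E]
4. C_y = 55/339  [C is the reflection of F across E]
   → C = (-614/113, 55/339)

C = (-614/113, 55/339)
E = (-162/113, -58/339)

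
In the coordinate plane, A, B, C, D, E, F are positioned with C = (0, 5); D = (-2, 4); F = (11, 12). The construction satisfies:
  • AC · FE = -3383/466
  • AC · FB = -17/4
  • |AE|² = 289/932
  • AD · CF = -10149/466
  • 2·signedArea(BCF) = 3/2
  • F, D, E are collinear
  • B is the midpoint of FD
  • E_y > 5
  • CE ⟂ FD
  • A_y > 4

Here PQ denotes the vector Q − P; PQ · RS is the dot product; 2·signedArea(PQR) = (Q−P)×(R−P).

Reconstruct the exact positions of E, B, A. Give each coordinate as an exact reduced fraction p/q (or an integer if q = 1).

1. E_x = -24/233  [F, D, E are collinear ∩ CE ⟂ FD]
2. E_y = 1204/233  [F, D, E are collinear ∩ CE ⟂ FD]
   → E = (-24/233, 1204/233)
3. B_x = 9/2  [B is the midpoint of FD]
4. B_y = 8  [B is the midpoint of FD]
   → B = (9/2, 8)
5. A_x = -269/466  [AC · FB = -17/4 ∩ AD · CF = -10149/466]
6. A_y = 1136/233  [AC · FB = -17/4 ∩ AD · CF = -10149/466]
   → A = (-269/466, 1136/233)

A = (-269/466, 1136/233)
B = (9/2, 8)
E = (-24/233, 1204/233)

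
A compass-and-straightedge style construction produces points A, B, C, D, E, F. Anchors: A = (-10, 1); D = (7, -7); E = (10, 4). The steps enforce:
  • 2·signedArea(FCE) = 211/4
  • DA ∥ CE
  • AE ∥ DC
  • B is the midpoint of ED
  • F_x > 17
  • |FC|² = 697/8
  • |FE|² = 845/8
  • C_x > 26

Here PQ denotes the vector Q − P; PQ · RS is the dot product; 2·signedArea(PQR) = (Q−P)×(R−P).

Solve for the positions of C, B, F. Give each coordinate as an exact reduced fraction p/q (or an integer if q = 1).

B = (17/2, -3/2)
C = (27, -4)
F = (71/4, -11/4)

1. C_x = 27  [DA ∥ CE ∩ AE ∥ DC]
2. C_y = -4  [DA ∥ CE ∩ AE ∥ DC]
   → C = (27, -4)
3. B_x = 17/2  [B is the midpoint of ED]
4. B_y = -3/2  [B is the midpoint of ED]
   → B = (17/2, -3/2)
5. F_x = 71/4  [line -8·x + -17·y + 381/4 = 0 ∩ |FE|² = 845/8]
6. F_y = -11/4  [line -8·x + -17·y + 381/4 = 0 ∩ |FE|² = 845/8]
   → F = (71/4, -11/4)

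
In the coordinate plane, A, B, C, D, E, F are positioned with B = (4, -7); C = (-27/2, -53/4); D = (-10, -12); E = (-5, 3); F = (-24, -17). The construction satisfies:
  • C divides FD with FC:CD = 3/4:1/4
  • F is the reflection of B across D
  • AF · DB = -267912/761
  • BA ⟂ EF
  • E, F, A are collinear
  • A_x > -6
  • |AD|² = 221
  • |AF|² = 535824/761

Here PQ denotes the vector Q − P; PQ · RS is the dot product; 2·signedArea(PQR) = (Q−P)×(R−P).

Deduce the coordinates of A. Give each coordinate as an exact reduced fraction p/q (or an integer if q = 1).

1. A_x = -4356/761  [E, F, A are collinear ∩ BA ⟂ EF]
2. A_y = 1703/761  [E, F, A are collinear ∩ BA ⟂ EF]
   → A = (-4356/761, 1703/761)

A = (-4356/761, 1703/761)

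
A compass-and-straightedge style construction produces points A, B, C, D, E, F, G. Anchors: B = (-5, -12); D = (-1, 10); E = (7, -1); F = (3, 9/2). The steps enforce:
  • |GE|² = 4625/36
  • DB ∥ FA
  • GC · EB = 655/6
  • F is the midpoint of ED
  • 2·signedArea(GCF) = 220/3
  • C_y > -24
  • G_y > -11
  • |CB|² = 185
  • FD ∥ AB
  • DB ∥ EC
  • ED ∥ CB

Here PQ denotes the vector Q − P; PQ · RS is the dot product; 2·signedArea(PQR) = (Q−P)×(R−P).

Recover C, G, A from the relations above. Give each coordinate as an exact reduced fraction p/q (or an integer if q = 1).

1. C_x = 3  [ED ∥ CB ∩ DB ∥ EC]
2. C_y = -23  [ED ∥ CB ∩ DB ∥ EC]
   → C = (3, -23)
3. G_x = 1/3  [2·signedArea(GCF) = 220/3 ∩ GC · EB = 655/6]
4. G_y = -61/6  [2·signedArea(GCF) = 220/3 ∩ GC · EB = 655/6]
   → G = (1/3, -61/6)
5. A_x = -1  [FD ∥ AB ∩ DB ∥ FA]
6. A_y = -35/2  [FD ∥ AB ∩ DB ∥ FA]
   → A = (-1, -35/2)

A = (-1, -35/2)
C = (3, -23)
G = (1/3, -61/6)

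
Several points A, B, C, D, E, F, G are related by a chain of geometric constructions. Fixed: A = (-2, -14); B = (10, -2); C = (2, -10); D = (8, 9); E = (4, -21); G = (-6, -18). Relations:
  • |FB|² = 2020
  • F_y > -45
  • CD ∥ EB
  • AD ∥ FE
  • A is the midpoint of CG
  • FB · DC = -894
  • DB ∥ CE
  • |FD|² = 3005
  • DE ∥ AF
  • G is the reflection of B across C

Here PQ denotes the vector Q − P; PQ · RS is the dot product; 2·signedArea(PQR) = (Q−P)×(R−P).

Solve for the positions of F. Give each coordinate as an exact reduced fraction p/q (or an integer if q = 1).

F = (-6, -44)

1. F_x = -6  [AD ∥ FE ∩ DE ∥ AF]
2. F_y = -44  [AD ∥ FE ∩ DE ∥ AF]
   → F = (-6, -44)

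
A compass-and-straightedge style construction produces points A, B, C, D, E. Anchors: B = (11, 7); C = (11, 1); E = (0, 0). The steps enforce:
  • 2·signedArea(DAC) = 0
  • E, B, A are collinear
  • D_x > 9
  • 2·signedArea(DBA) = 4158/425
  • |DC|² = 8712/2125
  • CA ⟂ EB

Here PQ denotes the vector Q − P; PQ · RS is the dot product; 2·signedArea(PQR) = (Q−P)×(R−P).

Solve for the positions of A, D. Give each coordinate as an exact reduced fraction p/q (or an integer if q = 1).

1. A_x = 704/85  [E, B, A are collinear ∩ CA ⟂ EB]
2. A_y = 448/85  [E, B, A are collinear ∩ CA ⟂ EB]
   → A = (704/85, 448/85)
3. D_x = 4213/425  [2·signedArea(DAC) = 0 ∩ 2·signedArea(DBA) = 4158/425]
4. D_y = 1151/425  [2·signedArea(DAC) = 0 ∩ 2·signedArea(DBA) = 4158/425]
   → D = (4213/425, 1151/425)

A = (704/85, 448/85)
D = (4213/425, 1151/425)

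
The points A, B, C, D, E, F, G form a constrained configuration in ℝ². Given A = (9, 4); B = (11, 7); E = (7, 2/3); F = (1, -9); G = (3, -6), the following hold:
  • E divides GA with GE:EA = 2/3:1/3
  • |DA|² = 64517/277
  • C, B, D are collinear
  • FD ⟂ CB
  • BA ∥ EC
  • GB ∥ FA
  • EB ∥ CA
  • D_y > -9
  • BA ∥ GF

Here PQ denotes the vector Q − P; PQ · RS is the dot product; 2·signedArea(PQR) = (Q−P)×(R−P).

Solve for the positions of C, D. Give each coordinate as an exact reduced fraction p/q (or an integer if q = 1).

C = (5, -7/3)
D = (221/277, -2457/277)

1. C_x = 5  [EB ∥ CA ∩ BA ∥ EC]
2. C_y = -7/3  [EB ∥ CA ∩ BA ∥ EC]
   → C = (5, -7/3)
3. D_x = 221/277  [C, B, D are collinear ∩ FD ⟂ CB]
4. D_y = -2457/277  [C, B, D are collinear ∩ FD ⟂ CB]
   → D = (221/277, -2457/277)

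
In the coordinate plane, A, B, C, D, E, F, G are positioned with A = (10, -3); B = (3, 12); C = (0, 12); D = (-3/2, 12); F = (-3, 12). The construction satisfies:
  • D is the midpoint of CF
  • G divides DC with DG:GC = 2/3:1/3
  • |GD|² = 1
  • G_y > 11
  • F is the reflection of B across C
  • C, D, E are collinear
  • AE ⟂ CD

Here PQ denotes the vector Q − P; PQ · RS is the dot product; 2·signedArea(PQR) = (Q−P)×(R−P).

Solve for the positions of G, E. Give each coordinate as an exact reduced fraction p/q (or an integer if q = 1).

1. G_x = -1/2  [G divides DC with DG:GC = 2/3:1/3]
2. G_y = 12  [G divides DC with DG:GC = 2/3:1/3]
   → G = (-1/2, 12)
3. E_x = 10  [C, D, E are collinear ∩ AE ⟂ CD]
4. E_y = 12  [C, D, E are collinear ∩ AE ⟂ CD]
   → E = (10, 12)

E = (10, 12)
G = (-1/2, 12)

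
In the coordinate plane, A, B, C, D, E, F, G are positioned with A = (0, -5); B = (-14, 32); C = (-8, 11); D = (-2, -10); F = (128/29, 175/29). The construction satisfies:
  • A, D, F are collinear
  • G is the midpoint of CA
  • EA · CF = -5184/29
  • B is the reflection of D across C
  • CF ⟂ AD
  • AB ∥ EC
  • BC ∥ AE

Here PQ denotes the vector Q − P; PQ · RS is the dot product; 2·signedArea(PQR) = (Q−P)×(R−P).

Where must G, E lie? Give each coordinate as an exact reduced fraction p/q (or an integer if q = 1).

1. G_x = -4  [G is the midpoint of CA]
2. G_y = 3  [G is the midpoint of CA]
   → G = (-4, 3)
3. E_x = 6  [AB ∥ EC ∩ BC ∥ AE]
4. E_y = -26  [AB ∥ EC ∩ BC ∥ AE]
   → E = (6, -26)

E = (6, -26)
G = (-4, 3)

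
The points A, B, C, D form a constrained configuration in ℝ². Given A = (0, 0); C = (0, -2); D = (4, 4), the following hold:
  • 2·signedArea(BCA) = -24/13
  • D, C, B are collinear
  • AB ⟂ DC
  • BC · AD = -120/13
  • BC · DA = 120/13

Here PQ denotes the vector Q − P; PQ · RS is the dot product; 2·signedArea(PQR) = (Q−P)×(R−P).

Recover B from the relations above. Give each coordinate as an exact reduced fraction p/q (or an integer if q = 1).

1. B_x = 12/13  [D, C, B are collinear ∩ AB ⟂ DC]
2. B_y = -8/13  [D, C, B are collinear ∩ AB ⟂ DC]
   → B = (12/13, -8/13)

B = (12/13, -8/13)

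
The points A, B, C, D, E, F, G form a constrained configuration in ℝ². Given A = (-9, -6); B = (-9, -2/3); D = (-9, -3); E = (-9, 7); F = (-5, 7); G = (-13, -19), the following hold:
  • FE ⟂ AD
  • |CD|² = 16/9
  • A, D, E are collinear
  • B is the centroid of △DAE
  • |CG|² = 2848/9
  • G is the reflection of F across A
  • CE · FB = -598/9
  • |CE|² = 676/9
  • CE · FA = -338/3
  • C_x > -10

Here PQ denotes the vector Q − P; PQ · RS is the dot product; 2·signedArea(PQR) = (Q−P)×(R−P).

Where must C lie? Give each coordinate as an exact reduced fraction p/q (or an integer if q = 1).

1. C_x = -9  [CE · FA = -338/3 ∩ CE · FB = -598/9]
2. C_y = -5/3  [CE · FA = -338/3 ∩ CE · FB = -598/9]
   → C = (-9, -5/3)

C = (-9, -5/3)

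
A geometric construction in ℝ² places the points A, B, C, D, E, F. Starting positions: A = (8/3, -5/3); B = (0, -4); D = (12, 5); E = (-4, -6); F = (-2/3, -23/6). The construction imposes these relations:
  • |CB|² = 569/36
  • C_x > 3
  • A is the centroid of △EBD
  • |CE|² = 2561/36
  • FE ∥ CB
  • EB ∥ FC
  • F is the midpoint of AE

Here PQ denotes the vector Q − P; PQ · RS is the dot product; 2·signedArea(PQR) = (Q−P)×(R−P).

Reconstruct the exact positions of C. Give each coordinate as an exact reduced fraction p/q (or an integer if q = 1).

C = (10/3, -11/6)

1. C_x = 10/3  [FE ∥ CB ∩ EB ∥ FC]
2. C_y = -11/6  [FE ∥ CB ∩ EB ∥ FC]
   → C = (10/3, -11/6)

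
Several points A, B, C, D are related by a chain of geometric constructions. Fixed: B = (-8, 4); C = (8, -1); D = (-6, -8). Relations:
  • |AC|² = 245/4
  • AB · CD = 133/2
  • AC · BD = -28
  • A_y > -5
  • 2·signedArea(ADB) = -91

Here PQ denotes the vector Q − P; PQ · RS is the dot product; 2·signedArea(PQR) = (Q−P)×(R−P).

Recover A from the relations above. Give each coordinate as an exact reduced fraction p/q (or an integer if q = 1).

1. A_x = 1  [2·signedArea(ADB) = -91 ∩ AC · BD = -28]
2. A_y = -9/2  [2·signedArea(ADB) = -91 ∩ AC · BD = -28]
   → A = (1, -9/2)

A = (1, -9/2)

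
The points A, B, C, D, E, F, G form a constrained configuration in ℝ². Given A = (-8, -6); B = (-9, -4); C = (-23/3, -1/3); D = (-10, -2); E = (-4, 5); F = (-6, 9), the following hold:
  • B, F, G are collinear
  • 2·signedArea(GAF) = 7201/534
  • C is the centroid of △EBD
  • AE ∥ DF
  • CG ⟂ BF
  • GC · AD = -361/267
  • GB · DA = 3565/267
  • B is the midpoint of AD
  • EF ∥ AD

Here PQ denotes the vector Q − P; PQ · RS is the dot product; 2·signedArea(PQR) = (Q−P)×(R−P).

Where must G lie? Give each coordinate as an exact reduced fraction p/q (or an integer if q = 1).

1. G_x = -1447/178  [B, F, G are collinear ∩ CG ⟂ BF]
2. G_y = -121/534  [B, F, G are collinear ∩ CG ⟂ BF]
   → G = (-1447/178, -121/534)

G = (-1447/178, -121/534)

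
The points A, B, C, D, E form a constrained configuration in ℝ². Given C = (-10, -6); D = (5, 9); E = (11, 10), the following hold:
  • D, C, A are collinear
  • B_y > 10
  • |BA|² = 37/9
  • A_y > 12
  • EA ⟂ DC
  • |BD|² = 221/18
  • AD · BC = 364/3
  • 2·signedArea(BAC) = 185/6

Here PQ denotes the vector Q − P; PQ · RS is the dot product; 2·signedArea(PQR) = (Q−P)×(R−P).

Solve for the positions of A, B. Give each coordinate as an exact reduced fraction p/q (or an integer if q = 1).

A = (17/2, 25/2)
B = (49/6, 21/2)

1. A_x = 17/2  [D, C, A are collinear ∩ EA ⟂ DC]
2. A_y = 25/2  [D, C, A are collinear ∩ EA ⟂ DC]
   → A = (17/2, 25/2)
3. B_x = 49/6  [2·signedArea(BAC) = 185/6 ∩ AD · BC = 364/3]
4. B_y = 21/2  [2·signedArea(BAC) = 185/6 ∩ AD · BC = 364/3]
   → B = (49/6, 21/2)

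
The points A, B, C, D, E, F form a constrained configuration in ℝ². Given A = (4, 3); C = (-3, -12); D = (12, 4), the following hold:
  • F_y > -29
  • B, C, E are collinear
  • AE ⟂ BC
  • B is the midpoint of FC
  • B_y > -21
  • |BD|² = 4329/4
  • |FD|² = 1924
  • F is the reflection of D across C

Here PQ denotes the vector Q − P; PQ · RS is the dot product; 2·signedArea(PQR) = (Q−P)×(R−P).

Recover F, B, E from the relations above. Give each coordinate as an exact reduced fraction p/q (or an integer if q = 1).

1. F_x = -18  [F is the reflection of D across C]
2. F_y = -28  [F is the reflection of D across C]
   → F = (-18, -28)
3. B_x = -21/2  [B is the midpoint of FC]
4. B_y = -20  [B is the midpoint of FC]
   → B = (-21/2, -20)
5. E_x = 3732/481  [B, C, E are collinear ∩ AE ⟂ BC]
6. E_y = -252/481  [B, C, E are collinear ∩ AE ⟂ BC]
   → E = (3732/481, -252/481)

B = (-21/2, -20)
E = (3732/481, -252/481)
F = (-18, -28)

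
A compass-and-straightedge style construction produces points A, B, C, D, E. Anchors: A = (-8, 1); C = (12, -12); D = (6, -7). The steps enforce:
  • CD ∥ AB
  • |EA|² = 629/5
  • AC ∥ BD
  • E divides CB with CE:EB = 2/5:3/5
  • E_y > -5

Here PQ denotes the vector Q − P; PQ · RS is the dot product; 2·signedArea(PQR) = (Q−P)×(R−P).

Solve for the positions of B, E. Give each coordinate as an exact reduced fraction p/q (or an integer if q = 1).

B = (-14, 6)
E = (8/5, -24/5)

1. B_x = -14  [AC ∥ BD ∩ CD ∥ AB]
2. B_y = 6  [AC ∥ BD ∩ CD ∥ AB]
   → B = (-14, 6)
3. E_x = 8/5  [E divides CB with CE:EB = 2/5:3/5]
4. E_y = -24/5  [E divides CB with CE:EB = 2/5:3/5]
   → E = (8/5, -24/5)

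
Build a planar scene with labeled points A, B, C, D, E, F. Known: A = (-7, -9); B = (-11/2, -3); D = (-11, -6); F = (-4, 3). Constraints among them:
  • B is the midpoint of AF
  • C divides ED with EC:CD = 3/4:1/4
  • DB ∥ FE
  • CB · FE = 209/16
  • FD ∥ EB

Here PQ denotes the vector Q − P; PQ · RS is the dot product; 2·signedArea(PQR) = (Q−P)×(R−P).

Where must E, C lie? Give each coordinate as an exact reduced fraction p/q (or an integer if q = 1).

C = (-63/8, -3)
E = (3/2, 6)

1. E_x = 3/2  [FD ∥ EB ∩ DB ∥ FE]
2. E_y = 6  [FD ∥ EB ∩ DB ∥ FE]
   → E = (3/2, 6)
3. C_x = -63/8  [C divides ED with EC:CD = 3/4:1/4]
4. C_y = -3  [C divides ED with EC:CD = 3/4:1/4]
   → C = (-63/8, -3)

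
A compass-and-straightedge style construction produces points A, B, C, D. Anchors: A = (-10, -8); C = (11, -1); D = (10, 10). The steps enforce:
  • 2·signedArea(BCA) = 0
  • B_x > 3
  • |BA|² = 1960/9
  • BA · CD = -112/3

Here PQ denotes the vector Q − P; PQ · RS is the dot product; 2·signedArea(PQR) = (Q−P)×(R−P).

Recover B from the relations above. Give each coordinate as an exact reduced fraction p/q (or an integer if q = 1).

1. B_x = 4  [2·signedArea(BCA) = 0 ∩ BA · CD = -112/3]
2. B_y = -10/3  [2·signedArea(BCA) = 0 ∩ BA · CD = -112/3]
   → B = (4, -10/3)

B = (4, -10/3)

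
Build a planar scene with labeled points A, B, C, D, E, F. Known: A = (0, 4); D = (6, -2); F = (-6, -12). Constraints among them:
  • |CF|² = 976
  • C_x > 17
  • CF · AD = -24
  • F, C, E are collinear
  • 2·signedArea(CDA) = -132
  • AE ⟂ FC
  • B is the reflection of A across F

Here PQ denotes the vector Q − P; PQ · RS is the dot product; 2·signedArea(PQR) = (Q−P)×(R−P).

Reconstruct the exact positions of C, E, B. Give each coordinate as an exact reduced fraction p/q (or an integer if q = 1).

1. C_x = 18  [CF · AD = -24 ∩ 2·signedArea(CDA) = -132]
2. C_y = 8  [CF · AD = -24 ∩ 2·signedArea(CDA) = -132]
   → C = (18, 8)
3. E_x = 330/61  [F, C, E are collinear ∩ AE ⟂ FC]
4. E_y = -152/61  [F, C, E are collinear ∩ AE ⟂ FC]
   → E = (330/61, -152/61)
5. B_x = -12  [B is the reflection of A across F]
6. B_y = -28  [B is the reflection of A across F]
   → B = (-12, -28)

B = (-12, -28)
C = (18, 8)
E = (330/61, -152/61)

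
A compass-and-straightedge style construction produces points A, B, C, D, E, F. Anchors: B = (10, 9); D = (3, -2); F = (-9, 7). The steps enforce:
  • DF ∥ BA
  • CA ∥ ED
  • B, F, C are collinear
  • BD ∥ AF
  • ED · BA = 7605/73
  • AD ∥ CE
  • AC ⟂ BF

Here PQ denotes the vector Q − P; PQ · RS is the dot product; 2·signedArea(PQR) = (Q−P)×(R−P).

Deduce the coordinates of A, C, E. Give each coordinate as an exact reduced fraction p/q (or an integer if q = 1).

1. A_x = -2  [BD ∥ AF ∩ DF ∥ BA]
2. A_y = 18  [BD ∥ AF ∩ DF ∥ BA]
   → A = (-2, 18)
3. C_x = -68/73  [B, F, C are collinear ∩ AC ⟂ BF]
4. C_y = 573/73  [B, F, C are collinear ∩ AC ⟂ BF]
   → C = (-68/73, 573/73)
5. E_x = 297/73  [CA ∥ ED ∩ AD ∥ CE]
6. E_y = -887/73  [CA ∥ ED ∩ AD ∥ CE]
   → E = (297/73, -887/73)

A = (-2, 18)
C = (-68/73, 573/73)
E = (297/73, -887/73)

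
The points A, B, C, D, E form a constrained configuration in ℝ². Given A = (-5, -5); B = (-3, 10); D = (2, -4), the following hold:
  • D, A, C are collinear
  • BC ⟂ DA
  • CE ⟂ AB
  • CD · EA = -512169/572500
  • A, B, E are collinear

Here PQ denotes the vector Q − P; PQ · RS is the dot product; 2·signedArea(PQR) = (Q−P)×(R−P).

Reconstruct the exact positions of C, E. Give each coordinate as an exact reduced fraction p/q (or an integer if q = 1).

C = (-47/50, -221/50)
E = (-27784/5725, -8927/2290)

1. C_x = -47/50  [D, A, C are collinear ∩ BC ⟂ DA]
2. C_y = -221/50  [D, A, C are collinear ∩ BC ⟂ DA]
   → C = (-47/50, -221/50)
3. E_x = -27784/5725  [A, B, E are collinear ∩ CE ⟂ AB]
4. E_y = -8927/2290  [A, B, E are collinear ∩ CE ⟂ AB]
   → E = (-27784/5725, -8927/2290)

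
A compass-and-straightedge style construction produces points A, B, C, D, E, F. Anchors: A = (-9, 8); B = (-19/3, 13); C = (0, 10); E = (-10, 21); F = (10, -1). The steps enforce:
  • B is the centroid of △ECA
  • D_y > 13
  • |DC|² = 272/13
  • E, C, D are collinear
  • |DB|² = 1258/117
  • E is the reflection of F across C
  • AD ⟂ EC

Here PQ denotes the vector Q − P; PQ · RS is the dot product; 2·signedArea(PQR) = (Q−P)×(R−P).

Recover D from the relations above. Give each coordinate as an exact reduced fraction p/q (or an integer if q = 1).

D = (-40/13, 174/13)

1. D_x = -40/13  [E, C, D are collinear ∩ AD ⟂ EC]
2. D_y = 174/13  [E, C, D are collinear ∩ AD ⟂ EC]
   → D = (-40/13, 174/13)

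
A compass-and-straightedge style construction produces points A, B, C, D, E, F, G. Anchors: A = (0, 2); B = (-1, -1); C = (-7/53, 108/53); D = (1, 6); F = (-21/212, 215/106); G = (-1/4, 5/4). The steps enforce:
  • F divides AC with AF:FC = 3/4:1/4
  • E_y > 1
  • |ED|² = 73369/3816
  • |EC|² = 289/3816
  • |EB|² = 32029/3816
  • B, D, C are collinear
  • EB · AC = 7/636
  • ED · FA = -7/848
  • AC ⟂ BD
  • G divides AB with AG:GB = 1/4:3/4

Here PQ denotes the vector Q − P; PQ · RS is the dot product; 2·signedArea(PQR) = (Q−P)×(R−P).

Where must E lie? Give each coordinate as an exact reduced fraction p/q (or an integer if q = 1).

1. E_x = -27/212  [line 7/53·x + -2/53·y + 1/12 = 0 ∩ |EB|² = 32029/3816]
2. E_y = 1121/636  [line 7/53·x + -2/53·y + 1/12 = 0 ∩ |EB|² = 32029/3816]
   → E = (-27/212, 1121/636)

E = (-27/212, 1121/636)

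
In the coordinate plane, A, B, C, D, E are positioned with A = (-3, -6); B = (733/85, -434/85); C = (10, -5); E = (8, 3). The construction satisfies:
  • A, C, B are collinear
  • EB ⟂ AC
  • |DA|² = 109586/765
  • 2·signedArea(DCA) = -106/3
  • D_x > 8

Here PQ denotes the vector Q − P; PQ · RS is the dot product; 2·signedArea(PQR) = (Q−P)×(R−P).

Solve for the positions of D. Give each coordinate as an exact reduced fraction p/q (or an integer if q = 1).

D = (2146/255, -613/255)

1. D_x = 2146/255  [line 1·x + -13·y + -119/3 = 0 ∩ |DA|² = 109586/765]
2. D_y = -613/255  [line 1·x + -13·y + -119/3 = 0 ∩ |DA|² = 109586/765]
   → D = (2146/255, -613/255)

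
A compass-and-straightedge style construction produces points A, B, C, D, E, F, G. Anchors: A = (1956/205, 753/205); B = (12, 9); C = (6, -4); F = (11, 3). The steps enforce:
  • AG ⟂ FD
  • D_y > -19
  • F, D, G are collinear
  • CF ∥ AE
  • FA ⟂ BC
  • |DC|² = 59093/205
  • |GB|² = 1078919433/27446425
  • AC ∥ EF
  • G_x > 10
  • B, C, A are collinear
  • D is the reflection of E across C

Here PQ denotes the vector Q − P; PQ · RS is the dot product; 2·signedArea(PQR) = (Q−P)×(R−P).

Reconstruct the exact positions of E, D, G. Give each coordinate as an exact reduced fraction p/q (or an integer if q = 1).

1. E_x = 2981/205  [AC ∥ EF ∩ CF ∥ AE]
2. E_y = 2188/205  [AC ∥ EF ∩ CF ∥ AE]
   → E = (2981/205, 2188/205)
3. D_x = -521/205  [D is the reflection of E across C]
4. D_y = -3828/205  [D is the reflection of E across C]
   → D = (-521/205, -3828/205)
5. G_x = 298973667/27446425  [F, D, G are collinear ∩ AG ⟂ FD]
6. G_y = 77638581/27446425  [F, D, G are collinear ∩ AG ⟂ FD]
   → G = (298973667/27446425, 77638581/27446425)

D = (-521/205, -3828/205)
E = (2981/205, 2188/205)
G = (298973667/27446425, 77638581/27446425)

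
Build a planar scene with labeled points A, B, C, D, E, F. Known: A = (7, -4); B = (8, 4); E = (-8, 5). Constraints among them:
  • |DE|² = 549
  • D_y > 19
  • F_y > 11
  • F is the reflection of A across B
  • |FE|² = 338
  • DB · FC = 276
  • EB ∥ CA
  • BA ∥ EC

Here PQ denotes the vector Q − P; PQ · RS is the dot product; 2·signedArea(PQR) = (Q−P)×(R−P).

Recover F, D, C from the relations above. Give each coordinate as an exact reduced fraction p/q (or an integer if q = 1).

1. F_x = 9  [F is the reflection of A across B]
2. F_y = 12  [F is the reflection of A across B]
   → F = (9, 12)
3. C_x = -9  [EB ∥ CA ∩ BA ∥ EC]
4. C_y = -3  [EB ∥ CA ∩ BA ∥ EC]
   → C = (-9, -3)
5. D_x = 10  [line 18·x + 15·y + -480 = 0 ∩ |DE|² = 549]
6. D_y = 20  [line 18·x + 15·y + -480 = 0 ∩ |DE|² = 549]
   → D = (10, 20)

C = (-9, -3)
D = (10, 20)
F = (9, 12)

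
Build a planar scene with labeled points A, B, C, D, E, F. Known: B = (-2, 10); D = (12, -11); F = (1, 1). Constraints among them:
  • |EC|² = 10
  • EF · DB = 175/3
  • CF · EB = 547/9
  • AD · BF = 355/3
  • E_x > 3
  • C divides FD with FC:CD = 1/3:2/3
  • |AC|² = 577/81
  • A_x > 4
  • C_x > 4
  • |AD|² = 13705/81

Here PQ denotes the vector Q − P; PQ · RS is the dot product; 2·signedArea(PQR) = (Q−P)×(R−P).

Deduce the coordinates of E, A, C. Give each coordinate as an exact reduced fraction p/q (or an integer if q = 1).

A = (41/9, -1/3)
C = (14/3, -3)
E = (11/3, 0)

1. C_x = 14/3  [C divides FD with FC:CD = 1/3:2/3]
2. C_y = -3  [C divides FD with FC:CD = 1/3:2/3]
   → C = (14/3, -3)
3. E_x = 11/3  [EF · DB = 175/3 ∩ CF · EB = 547/9]
4. E_y = 0  [EF · DB = 175/3 ∩ CF · EB = 547/9]
   → E = (11/3, 0)
5. A_x = 41/9  [line -3·x + 9·y + 50/3 = 0 ∩ |AC|² = 577/81]
6. A_y = -1/3  [line -3·x + 9·y + 50/3 = 0 ∩ |AC|² = 577/81]
   → A = (41/9, -1/3)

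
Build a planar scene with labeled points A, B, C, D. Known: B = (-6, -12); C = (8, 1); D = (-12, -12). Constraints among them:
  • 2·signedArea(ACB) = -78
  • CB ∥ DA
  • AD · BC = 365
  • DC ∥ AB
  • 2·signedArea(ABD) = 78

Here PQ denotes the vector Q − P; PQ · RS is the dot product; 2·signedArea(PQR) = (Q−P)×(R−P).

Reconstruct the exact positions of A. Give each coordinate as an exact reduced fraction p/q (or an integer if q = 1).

A = (-26, -25)

1. A_x = -26  [DC ∥ AB ∩ CB ∥ DA]
2. A_y = -25  [DC ∥ AB ∩ CB ∥ DA]
   → A = (-26, -25)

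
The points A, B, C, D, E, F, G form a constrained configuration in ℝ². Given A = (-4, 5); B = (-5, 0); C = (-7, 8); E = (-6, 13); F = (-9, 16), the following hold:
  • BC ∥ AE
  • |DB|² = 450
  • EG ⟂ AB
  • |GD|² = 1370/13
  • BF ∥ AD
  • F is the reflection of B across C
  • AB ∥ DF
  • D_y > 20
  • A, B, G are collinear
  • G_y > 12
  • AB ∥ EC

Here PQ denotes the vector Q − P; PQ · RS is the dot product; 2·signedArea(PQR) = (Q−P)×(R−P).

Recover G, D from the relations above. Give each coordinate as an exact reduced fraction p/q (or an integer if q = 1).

1. G_x = -33/13  [A, B, G are collinear ∩ EG ⟂ AB]
2. G_y = 160/13  [A, B, G are collinear ∩ EG ⟂ AB]
   → G = (-33/13, 160/13)
3. D_x = -8  [AB ∥ DF ∩ BF ∥ AD]
4. D_y = 21  [AB ∥ DF ∩ BF ∥ AD]
   → D = (-8, 21)

D = (-8, 21)
G = (-33/13, 160/13)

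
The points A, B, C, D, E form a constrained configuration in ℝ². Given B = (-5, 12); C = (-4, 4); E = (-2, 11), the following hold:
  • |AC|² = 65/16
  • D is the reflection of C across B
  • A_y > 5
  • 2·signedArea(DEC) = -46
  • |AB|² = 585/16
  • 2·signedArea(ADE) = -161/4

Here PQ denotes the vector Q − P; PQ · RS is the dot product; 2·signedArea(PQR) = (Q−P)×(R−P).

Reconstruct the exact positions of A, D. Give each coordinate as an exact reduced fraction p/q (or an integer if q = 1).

A = (-17/4, 6)
D = (-6, 20)

1. D_x = -6  [D is the reflection of C across B]
2. D_y = 20  [D is the reflection of C across B]
   → D = (-6, 20)
3. A_x = -17/4  [line 9·x + 4·y + 57/4 = 0 ∩ |AC|² = 65/16]
4. A_y = 6  [line 9·x + 4·y + 57/4 = 0 ∩ |AC|² = 65/16]
   → A = (-17/4, 6)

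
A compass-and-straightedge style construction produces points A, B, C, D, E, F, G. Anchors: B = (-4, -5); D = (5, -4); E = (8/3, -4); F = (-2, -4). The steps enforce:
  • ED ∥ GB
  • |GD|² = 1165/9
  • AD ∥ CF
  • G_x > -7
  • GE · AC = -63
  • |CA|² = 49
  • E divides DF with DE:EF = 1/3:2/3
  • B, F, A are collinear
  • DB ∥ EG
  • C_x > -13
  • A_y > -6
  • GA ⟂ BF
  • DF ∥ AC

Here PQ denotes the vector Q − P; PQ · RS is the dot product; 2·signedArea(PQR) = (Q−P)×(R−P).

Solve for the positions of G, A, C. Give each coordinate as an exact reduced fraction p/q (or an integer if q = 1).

1. G_x = -19/3  [ED ∥ GB ∩ DB ∥ EG]
2. G_y = -5  [ED ∥ GB ∩ DB ∥ EG]
   → G = (-19/3, -5)
3. A_x = -88/15  [B, F, A are collinear ∩ GA ⟂ BF]
4. A_y = -89/15  [B, F, A are collinear ∩ GA ⟂ BF]
   → A = (-88/15, -89/15)
5. C_x = -193/15  [AD ∥ CF ∩ DF ∥ AC]
6. C_y = -89/15  [AD ∥ CF ∩ DF ∥ AC]
   → C = (-193/15, -89/15)

A = (-88/15, -89/15)
C = (-193/15, -89/15)
G = (-19/3, -5)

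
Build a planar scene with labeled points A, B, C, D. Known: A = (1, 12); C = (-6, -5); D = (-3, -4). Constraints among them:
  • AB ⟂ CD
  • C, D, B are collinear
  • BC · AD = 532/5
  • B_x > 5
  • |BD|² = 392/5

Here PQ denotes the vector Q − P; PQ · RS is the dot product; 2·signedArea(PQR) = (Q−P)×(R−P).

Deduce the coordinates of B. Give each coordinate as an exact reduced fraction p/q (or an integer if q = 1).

B = (27/5, -6/5)

1. B_x = 27/5  [C, D, B are collinear ∩ AB ⟂ CD]
2. B_y = -6/5  [C, D, B are collinear ∩ AB ⟂ CD]
   → B = (27/5, -6/5)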